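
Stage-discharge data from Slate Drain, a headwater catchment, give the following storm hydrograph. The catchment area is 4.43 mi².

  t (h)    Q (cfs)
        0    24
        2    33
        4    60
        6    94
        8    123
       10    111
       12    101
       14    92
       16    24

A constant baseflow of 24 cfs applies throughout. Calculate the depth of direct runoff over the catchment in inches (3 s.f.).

Direct runoff: 0.0, 9.0, 36.0, 70.0, 99.0, 87.0, 77.0, 68.0, 0.0 cfs; ΣQ_DR = 446.0 cfs.
V = ΣQ_DR · Δt = 446.0 × 7200 s = 3.211 × 10^6 ft³.
Over A = 4.43 mi², depth = V / A = 0.312 in.

d ≈ 0.312 in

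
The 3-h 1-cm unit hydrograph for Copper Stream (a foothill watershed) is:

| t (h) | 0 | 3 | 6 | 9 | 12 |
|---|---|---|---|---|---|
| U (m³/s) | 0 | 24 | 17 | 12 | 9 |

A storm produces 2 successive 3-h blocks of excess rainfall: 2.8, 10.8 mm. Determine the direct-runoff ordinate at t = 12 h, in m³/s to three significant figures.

Q ≈ 15.5 m³/s

By discrete convolution, Q_j = Σ (P_i / 10 mm) · U_{j−i}.
At t = 12 h (j=4): Q = (2.8/10)·9 + (10.8/10)·12 = 15.5 m³/s.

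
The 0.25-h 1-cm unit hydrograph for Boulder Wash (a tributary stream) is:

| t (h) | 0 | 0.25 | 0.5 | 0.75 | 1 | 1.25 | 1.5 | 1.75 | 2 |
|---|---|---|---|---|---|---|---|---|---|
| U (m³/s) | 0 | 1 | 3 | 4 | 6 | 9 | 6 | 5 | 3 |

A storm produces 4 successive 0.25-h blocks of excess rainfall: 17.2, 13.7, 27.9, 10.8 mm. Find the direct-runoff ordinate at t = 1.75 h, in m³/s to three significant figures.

Q ≈ 48.4 m³/s

By discrete convolution, Q_j = Σ (P_i / 10 mm) · U_{j−i}.
At t = 1.75 h (j=7): Q = (17.2/10)·5 + (13.7/10)·6 + (27.9/10)·9 + (10.8/10)·6 = 48.4 m³/s.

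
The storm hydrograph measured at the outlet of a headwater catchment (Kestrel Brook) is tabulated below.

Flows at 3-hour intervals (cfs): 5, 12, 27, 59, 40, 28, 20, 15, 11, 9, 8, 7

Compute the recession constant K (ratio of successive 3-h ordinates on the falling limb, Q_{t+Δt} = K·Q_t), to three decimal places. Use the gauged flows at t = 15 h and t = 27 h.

Using the recession-limb readings at t = 15 h and t = 27 h: Q falls from 28 to 9 cfs over 4 intervals.
K = (Q₂/Q₁)^(1/4) = (9/28)^(1/4) = 0.753.

K ≈ 0.753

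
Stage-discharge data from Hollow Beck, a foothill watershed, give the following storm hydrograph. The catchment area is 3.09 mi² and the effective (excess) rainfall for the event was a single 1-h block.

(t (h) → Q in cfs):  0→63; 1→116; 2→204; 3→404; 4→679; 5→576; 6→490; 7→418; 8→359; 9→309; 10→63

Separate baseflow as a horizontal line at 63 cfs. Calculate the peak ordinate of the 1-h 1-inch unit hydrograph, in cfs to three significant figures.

U_p ≈ 411 cfs

Direct runoff: 0.0, 53.0, 141.0, 341.0, 616.0, 513.0, 427.0, 355.0, 296.0, 246.0, 0.0 cfs; ΣQ_DR = 2988 cfs, peak = 616.0 cfs.
Runoff depth d = ΣQ_DR·Δt / A = 2988 × 3600 / (3.09 mi²) = 1.498 in.
The 1-inch UH is the DRH scaled by (1 in)/d, so U_p = 616.0 × 1/1.498 = 411 cfs.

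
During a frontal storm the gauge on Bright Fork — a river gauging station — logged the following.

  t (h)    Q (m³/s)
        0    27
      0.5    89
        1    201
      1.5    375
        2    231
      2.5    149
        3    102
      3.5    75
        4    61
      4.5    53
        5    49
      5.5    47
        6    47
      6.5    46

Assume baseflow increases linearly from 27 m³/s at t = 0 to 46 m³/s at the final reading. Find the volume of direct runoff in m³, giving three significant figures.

Direct-runoff ordinates (Q − Q_b): 0.00, 60.54, 171.08, 343.62, 198.15, 114.69, 66.23, 37.77, 22.31, 12.85, 7.38, 3.92, 2.46, 0.00 m³/s.
ΣQ_DR = 1041 m³/s.
With Δt = 0.5 h = 1800 s, V = ΣQ_DR · Δt = 1041 × 1800 = 1.87 × 10^6 m³.

V ≈ 1.87 × 10^6 m³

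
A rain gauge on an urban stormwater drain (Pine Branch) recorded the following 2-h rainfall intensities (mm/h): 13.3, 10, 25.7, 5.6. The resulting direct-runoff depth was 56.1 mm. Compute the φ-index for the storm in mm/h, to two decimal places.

Only the 3 blocks with intensity above φ contribute runoff: 13.3, 10, 25.7 mm/h.
Σ(I−φ)·Δt = d  ⇒  (13.3+10+25.7 − 3φ)·2 = 56.1
φ = (49.00 − 56.1/2) / 3 = 6.98 mm/h.

φ ≈ 6.98 mm/h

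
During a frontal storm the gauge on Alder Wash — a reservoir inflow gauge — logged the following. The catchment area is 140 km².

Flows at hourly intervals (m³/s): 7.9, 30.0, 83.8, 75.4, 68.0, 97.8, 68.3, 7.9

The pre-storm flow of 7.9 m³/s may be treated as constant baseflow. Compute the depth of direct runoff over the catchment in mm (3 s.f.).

Direct runoff: 0.0, 22.1, 75.9, 67.5, 60.1, 89.9, 60.4, 0.0 m³/s; ΣQ_DR = 375.9 m³/s.
V = ΣQ_DR · Δt = 375.9 × 3600 s = 1.353 × 10^6 m³.
Over A = 140 km², depth = V / A = 9.67 mm.

d ≈ 9.67 mm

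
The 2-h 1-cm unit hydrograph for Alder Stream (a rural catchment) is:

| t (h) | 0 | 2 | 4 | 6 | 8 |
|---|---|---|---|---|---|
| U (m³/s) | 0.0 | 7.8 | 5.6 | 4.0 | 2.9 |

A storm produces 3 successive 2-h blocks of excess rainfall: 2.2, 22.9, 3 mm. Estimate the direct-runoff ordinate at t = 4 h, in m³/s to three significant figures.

By discrete convolution, Q_j = Σ (P_i / 10 mm) · U_{j−i}.
At t = 4 h (j=2): Q = (2.2/10)·5.6 + (22.9/10)·7.8 + (3/10)·0.0 = 19.1 m³/s.

Q ≈ 19.1 m³/s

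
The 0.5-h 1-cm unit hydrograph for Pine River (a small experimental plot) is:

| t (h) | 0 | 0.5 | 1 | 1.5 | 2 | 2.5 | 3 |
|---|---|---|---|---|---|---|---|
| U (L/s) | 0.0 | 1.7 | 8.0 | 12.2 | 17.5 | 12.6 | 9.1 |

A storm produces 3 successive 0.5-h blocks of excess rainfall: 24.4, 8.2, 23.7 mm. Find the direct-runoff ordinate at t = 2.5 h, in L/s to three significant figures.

By discrete convolution, Q_j = Σ (P_i / 10 mm) · U_{j−i}.
At t = 2.5 h (j=5): Q = (24.4/10)·12.6 + (8.2/10)·17.5 + (23.7/10)·12.2 = 74.0 L/s.

Q ≈ 74.0 L/s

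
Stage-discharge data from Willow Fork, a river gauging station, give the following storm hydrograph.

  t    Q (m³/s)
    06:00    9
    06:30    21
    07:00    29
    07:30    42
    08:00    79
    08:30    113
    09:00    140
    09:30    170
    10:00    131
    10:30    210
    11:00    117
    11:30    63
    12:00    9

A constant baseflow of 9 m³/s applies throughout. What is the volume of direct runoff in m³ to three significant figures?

Direct-runoff ordinates (Q − Q_b): 0.0, 12.0, 20.0, 33.0, 70.0, 104.0, 131.0, 161.0, 122.0, 201.0, 108.0, 54.0, 0.0 m³/s.
ΣQ_DR = 1016 m³/s.
With Δt = 0.5 h = 1800 s, V = ΣQ_DR · Δt = 1016 × 1800 = 1.83 × 10^6 m³.

V ≈ 1.83 × 10^6 m³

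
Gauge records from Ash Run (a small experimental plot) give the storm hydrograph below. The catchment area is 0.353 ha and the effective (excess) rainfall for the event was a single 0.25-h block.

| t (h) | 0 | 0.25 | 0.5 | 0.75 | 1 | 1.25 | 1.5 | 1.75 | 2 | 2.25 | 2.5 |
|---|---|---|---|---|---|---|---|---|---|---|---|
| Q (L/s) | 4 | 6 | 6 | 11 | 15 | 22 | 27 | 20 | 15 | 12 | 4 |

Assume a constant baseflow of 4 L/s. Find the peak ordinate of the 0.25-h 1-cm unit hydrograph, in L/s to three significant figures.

U_p ≈ 9.21 L/s

Direct runoff: 0.0, 2.0, 2.0, 7.0, 11.0, 18.0, 23.0, 16.0, 11.0, 8.0, 0.0 L/s; ΣQ_DR = 98.00 L/s, peak = 23.0 L/s.
Runoff depth d = ΣQ_DR·Δt / A = 98.00 × 900 / (0.353 ha) = 24.99 mm.
The 1-cm UH is the DRH scaled by (10 mm)/d, so U_p = 23.0 × 10/24.99 = 9.21 L/s.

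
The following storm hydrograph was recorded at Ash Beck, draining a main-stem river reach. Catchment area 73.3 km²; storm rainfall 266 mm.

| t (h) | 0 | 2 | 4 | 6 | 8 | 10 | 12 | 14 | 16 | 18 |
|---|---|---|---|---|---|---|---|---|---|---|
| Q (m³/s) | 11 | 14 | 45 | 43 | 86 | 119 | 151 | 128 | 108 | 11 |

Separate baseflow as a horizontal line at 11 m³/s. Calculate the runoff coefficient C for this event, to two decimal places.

C ≈ 0.22

ΣQ_DR = 606.0 m³/s; V = ΣQ_DR·Δt = 4.363 × 10^6 m³.
Runoff depth d = V / A = 59.53 mm.
C = d / P = 59.53 / 266 = 0.22.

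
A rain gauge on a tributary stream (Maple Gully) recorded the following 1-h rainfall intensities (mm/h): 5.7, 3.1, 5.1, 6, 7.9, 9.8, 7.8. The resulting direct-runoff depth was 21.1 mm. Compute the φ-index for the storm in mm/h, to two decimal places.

Only the 6 blocks with intensity above φ contribute runoff: 5.7, 5.1, 6, 7.9, 9.8, 7.8 mm/h.
Σ(I−φ)·Δt = d  ⇒  (5.7+5.1+6+7.9+9.8+7.8 − 6φ)·1 = 21.1
φ = (42.30 − 21.1/1) / 6 = 3.53 mm/h.

φ ≈ 3.53 mm/h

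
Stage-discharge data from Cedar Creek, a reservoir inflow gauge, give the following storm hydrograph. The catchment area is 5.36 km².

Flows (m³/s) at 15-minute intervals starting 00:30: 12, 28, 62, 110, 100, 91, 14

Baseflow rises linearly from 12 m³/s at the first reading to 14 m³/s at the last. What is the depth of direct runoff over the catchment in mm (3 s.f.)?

d ≈ 54.7 mm

Direct runoff: 0.00, 15.67, 49.33, 97.00, 86.67, 77.33, 0.00 m³/s; ΣQ_DR = 326.0 m³/s.
V = ΣQ_DR · Δt = 326.0 × 900 s = 2.934 × 10^5 m³.
Over A = 5.36 km², depth = V / A = 54.7 mm.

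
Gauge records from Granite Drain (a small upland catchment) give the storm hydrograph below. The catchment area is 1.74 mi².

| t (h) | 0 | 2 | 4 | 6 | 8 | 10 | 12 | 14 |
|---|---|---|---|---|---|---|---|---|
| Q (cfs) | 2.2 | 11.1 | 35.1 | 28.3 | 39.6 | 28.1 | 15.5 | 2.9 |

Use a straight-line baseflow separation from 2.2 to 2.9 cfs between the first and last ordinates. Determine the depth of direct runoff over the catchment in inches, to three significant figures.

d ≈ 0.254 in

Direct runoff: 0.00, 8.80, 32.70, 25.80, 37.00, 25.40, 12.70, 0.00 cfs; ΣQ_DR = 142.4 cfs.
V = ΣQ_DR · Δt = 142.4 × 7200 s = 1.025 × 10^6 ft³.
Over A = 1.74 mi², depth = V / A = 0.254 in.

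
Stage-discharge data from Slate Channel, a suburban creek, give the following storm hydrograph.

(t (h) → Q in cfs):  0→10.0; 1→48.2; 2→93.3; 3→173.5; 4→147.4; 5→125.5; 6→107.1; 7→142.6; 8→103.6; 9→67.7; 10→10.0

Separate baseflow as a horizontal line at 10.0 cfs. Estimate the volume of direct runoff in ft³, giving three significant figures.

V ≈ 3.31 × 10^6 ft³

Direct-runoff ordinates (Q − Q_b): 0.0, 38.2, 83.3, 163.5, 137.4, 115.5, 97.1, 132.6, 93.6, 57.7, 0.0 cfs.
ΣQ_DR = 918.9 cfs.
With Δt = 1 h = 3600 s, V = ΣQ_DR · Δt = 918.9 × 3600 = 3.31 × 10^6 ft³.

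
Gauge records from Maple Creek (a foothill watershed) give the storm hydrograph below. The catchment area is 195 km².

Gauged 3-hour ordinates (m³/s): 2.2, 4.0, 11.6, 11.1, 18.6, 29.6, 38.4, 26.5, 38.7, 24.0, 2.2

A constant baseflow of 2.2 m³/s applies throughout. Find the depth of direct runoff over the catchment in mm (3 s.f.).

d ≈ 10.1 mm

Direct runoff: 0.0, 1.8, 9.4, 8.9, 16.4, 27.4, 36.2, 24.3, 36.5, 21.8, 0.0 m³/s; ΣQ_DR = 182.7 m³/s.
V = ΣQ_DR · Δt = 182.7 × 10800 s = 1.973 × 10^6 m³.
Over A = 195 km², depth = V / A = 10.1 mm.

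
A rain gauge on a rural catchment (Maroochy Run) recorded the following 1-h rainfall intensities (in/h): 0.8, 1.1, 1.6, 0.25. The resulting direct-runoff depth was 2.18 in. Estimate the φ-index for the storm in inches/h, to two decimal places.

Only the 3 blocks with intensity above φ contribute runoff: 0.8, 1.1, 1.6 in/h.
Σ(I−φ)·Δt = d  ⇒  (0.8+1.1+1.6 − 3φ)·1 = 2.18
φ = (3.500 − 2.18/1) / 3 = 0.44 in/h.

φ ≈ 0.44 in/h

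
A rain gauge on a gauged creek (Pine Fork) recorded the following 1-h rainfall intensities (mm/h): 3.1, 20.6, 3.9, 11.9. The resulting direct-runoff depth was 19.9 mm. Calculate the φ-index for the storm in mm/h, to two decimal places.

Only the 2 blocks with intensity above φ contribute runoff: 20.6, 11.9 mm/h.
Σ(I−φ)·Δt = d  ⇒  (20.6+11.9 − 2φ)·1 = 19.9
φ = (32.50 − 19.9/1) / 2 = 6.30 mm/h.

φ ≈ 6.30 mm/h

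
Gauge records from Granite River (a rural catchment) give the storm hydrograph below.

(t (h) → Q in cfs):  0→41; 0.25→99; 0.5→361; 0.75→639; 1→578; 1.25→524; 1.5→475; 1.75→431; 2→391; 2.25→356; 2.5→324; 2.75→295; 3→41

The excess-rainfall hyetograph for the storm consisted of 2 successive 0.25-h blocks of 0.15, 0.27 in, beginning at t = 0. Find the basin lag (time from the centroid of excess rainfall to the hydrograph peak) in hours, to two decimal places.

t_L ≈ 0.46 h

Centroid of excess rainfall: t_c = Σ P_i·t̄_i / ΣP_i = 0.2857 h (block centres at 0.125, 0.375 h).
Hydrograph peak occurs at t = 0.75 h, so basin lag t_L = 0.75 − 0.2857 = 0.46 h.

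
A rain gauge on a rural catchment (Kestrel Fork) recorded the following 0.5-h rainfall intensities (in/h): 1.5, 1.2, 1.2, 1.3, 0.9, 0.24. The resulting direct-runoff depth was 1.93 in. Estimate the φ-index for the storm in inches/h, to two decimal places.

Only the 5 blocks with intensity above φ contribute runoff: 1.5, 1.2, 1.2, 1.3, 0.9 in/h.
Σ(I−φ)·Δt = d  ⇒  (1.5+1.2+1.2+1.3+0.9 − 5φ)·0.5 = 1.93
φ = (6.100 − 1.93/0.5) / 5 = 0.45 in/h.

φ ≈ 0.45 in/h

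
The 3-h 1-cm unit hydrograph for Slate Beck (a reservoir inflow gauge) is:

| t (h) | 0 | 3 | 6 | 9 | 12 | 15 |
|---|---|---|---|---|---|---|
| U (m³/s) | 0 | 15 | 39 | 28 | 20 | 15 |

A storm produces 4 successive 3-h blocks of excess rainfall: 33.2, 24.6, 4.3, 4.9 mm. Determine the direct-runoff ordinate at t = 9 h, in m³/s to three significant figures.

Q ≈ 195 m³/s

By discrete convolution, Q_j = Σ (P_i / 10 mm) · U_{j−i}.
At t = 9 h (j=3): Q = (33.2/10)·28 + (24.6/10)·39 + (4.3/10)·15 + (4.9/10)·0 = 195 m³/s.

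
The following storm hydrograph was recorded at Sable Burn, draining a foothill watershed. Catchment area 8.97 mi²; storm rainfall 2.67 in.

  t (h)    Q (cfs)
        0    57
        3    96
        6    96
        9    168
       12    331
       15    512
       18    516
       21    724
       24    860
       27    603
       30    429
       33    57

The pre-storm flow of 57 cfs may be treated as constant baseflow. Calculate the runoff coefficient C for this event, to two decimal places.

ΣQ_DR = 3765 cfs; V = ΣQ_DR·Δt = 4.066 × 10^7 ft³.
Runoff depth d = V / A = 1.951 in.
C = d / P = 1.951 / 2.67 = 0.73.

C ≈ 0.73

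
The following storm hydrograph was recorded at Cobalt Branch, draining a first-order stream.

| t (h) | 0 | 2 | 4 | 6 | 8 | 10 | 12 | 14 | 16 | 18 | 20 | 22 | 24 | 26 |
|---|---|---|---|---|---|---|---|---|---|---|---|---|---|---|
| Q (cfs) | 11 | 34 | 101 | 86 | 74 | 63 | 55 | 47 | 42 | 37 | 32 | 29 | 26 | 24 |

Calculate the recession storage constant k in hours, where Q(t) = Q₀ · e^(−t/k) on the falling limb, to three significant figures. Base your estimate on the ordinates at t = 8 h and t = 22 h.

On the falling limb, Q drops from 74 to 29 cfs between t = 8 h and t = 22 h (Δt = 14 h).
k = −Δt / ln(Q₂/Q₁) = −14 / ln(29/74) = 14.9 h.

k ≈ 14.9 h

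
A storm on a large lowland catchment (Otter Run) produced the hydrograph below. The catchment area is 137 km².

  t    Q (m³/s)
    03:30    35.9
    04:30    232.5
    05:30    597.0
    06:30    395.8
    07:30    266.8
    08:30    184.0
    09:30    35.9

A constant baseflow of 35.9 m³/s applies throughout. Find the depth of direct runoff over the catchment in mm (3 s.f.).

Direct runoff: 0.0, 196.6, 561.1, 359.9, 230.9, 148.1, 0.0 m³/s; ΣQ_DR = 1497 m³/s.
V = ΣQ_DR · Δt = 1497 × 3600 s = 5.388 × 10^6 m³.
Over A = 137 km², depth = V / A = 39.3 mm.

d ≈ 39.3 mm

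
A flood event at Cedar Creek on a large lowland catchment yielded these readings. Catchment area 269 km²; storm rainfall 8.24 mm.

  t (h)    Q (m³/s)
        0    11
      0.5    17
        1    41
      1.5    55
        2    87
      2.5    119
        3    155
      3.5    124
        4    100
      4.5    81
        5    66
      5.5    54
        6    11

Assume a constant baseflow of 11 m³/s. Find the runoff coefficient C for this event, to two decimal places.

ΣQ_DR = 778.0 m³/s; V = ΣQ_DR·Δt = 1.400 × 10^6 m³.
Runoff depth d = V / A = 5.206 mm.
C = d / P = 5.206 / 8.24 = 0.63.

C ≈ 0.63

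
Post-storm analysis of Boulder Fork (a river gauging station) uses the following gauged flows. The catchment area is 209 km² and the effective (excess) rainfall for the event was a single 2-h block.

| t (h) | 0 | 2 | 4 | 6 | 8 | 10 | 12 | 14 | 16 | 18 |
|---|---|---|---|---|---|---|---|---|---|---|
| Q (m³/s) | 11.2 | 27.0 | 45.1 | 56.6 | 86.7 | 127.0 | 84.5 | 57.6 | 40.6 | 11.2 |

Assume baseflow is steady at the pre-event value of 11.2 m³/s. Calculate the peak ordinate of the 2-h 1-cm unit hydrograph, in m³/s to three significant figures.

U_p ≈ 77.2 m³/s

Direct runoff: 0.0, 15.8, 33.9, 45.4, 75.5, 115.8, 73.3, 46.4, 29.4, 0.0 m³/s; ΣQ_DR = 435.5 m³/s, peak = 115.8 m³/s.
Runoff depth d = ΣQ_DR·Δt / A = 435.5 × 7200 / (209 km²) = 15.00 mm.
The 1-cm UH is the DRH scaled by (10 mm)/d, so U_p = 115.8 × 10/15.00 = 77.2 m³/s.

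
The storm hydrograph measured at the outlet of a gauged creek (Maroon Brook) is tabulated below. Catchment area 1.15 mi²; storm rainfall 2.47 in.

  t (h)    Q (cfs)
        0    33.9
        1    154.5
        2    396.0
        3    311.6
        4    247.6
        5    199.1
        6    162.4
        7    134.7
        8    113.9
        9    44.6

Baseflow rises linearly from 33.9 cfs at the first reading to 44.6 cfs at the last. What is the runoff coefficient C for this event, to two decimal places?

ΣQ_DR = 1406 cfs; V = ΣQ_DR·Δt = 5.061 × 10^6 ft³.
Runoff depth d = V / A = 1.894 in.
C = d / P = 1.894 / 2.47 = 0.77.

C ≈ 0.77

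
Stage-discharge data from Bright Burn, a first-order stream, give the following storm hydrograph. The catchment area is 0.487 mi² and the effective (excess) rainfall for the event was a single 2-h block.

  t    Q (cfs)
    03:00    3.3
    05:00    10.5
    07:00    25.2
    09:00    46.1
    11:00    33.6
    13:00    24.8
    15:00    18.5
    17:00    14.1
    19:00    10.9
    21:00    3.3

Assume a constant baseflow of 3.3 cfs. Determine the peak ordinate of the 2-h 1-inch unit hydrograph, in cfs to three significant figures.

Direct runoff: 0.0, 7.2, 21.9, 42.8, 30.3, 21.5, 15.2, 10.8, 7.6, 0.0 cfs; ΣQ_DR = 157.3 cfs, peak = 42.8 cfs.
Runoff depth d = ΣQ_DR·Δt / A = 157.3 × 7200 / (0.487 mi²) = 1.001 in.
The 1-inch UH is the DRH scaled by (1 in)/d, so U_p = 42.8 × 1/1.001 = 42.8 cfs.

U_p ≈ 42.8 cfs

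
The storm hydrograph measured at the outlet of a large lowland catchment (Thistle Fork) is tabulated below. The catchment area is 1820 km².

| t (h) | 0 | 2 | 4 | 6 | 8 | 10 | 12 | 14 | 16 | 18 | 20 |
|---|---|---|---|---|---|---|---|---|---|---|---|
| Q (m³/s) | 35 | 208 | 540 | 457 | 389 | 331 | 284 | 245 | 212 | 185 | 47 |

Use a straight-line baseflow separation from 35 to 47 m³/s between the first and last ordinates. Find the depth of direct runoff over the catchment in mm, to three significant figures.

Direct runoff: 0.00, 171.80, 502.60, 418.40, 349.20, 290.00, 241.80, 201.60, 167.40, 139.20, 0.00 m³/s; ΣQ_DR = 2482 m³/s.
V = ΣQ_DR · Δt = 2482 × 7200 s = 1.787 × 10^7 m³.
Over A = 1820 km², depth = V / A = 9.82 mm.

d ≈ 9.82 mm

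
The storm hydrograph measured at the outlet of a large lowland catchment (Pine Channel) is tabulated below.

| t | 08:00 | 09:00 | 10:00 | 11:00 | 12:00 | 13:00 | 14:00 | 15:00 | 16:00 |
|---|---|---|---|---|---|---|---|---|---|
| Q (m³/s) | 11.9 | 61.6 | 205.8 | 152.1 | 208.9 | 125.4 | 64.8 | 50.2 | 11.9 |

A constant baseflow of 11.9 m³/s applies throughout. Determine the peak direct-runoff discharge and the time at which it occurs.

Q_p = 197.0 m³/s at t = 12:00

Subtracting baseflow gives direct-runoff ordinates: 0.0, 49.7, 193.9, 140.2, 197.0, 113.5, 52.9, 38.3, 0.0 m³/s.
The maximum is 197.0 m³/s, occurring at the reading for t = 12:00.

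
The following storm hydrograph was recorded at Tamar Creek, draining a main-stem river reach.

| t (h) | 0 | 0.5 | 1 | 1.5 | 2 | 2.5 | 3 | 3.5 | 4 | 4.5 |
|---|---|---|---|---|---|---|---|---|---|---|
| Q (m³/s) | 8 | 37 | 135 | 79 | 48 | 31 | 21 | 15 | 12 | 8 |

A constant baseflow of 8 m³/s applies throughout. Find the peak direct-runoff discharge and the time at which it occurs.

Subtracting baseflow gives direct-runoff ordinates: 0.0, 29.0, 127.0, 71.0, 40.0, 23.0, 13.0, 7.0, 4.0, 0.0 m³/s.
The maximum is 127.0 m³/s, occurring at the reading for t = 1 h.

Q_p = 127.0 m³/s at t = 1 h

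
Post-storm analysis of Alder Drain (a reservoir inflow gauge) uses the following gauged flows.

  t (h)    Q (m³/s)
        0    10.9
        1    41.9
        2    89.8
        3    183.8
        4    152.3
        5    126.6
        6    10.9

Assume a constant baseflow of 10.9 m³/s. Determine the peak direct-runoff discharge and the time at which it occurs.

Subtracting baseflow gives direct-runoff ordinates: 0.0, 31.0, 78.9, 172.9, 141.4, 115.7, 0.0 m³/s.
The maximum is 172.9 m³/s, occurring at the reading for t = 3 h.

Q_p = 172.9 m³/s at t = 3 h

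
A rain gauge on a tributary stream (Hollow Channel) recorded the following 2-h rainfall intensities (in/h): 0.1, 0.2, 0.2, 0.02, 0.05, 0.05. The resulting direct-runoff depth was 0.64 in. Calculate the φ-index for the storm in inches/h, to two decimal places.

Only the 3 blocks with intensity above φ contribute runoff: 0.1, 0.2, 0.2 in/h.
Σ(I−φ)·Δt = d  ⇒  (0.1+0.2+0.2 − 3φ)·2 = 0.64
φ = (0.5000 − 0.64/2) / 3 = 0.06 in/h.

φ ≈ 0.06 in/h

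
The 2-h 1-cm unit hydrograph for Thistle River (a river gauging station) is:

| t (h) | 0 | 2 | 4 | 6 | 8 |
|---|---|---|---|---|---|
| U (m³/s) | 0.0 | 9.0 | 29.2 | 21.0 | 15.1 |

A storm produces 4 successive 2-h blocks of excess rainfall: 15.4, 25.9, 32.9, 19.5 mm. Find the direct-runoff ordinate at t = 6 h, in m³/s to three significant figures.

By discrete convolution, Q_j = Σ (P_i / 10 mm) · U_{j−i}.
At t = 6 h (j=3): Q = (15.4/10)·21.0 + (25.9/10)·29.2 + (32.9/10)·9.0 + (19.5/10)·0.0 = 138 m³/s.

Q ≈ 138 m³/s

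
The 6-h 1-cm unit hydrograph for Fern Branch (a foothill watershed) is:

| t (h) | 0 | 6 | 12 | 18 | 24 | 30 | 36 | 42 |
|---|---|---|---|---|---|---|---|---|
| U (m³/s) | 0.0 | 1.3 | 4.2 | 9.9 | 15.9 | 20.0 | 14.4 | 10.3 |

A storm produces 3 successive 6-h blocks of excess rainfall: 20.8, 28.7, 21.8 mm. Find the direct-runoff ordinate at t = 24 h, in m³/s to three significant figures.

By discrete convolution, Q_j = Σ (P_i / 10 mm) · U_{j−i}.
At t = 24 h (j=4): Q = (20.8/10)·15.9 + (28.7/10)·9.9 + (21.8/10)·4.2 = 70.6 m³/s.

Q ≈ 70.6 m³/s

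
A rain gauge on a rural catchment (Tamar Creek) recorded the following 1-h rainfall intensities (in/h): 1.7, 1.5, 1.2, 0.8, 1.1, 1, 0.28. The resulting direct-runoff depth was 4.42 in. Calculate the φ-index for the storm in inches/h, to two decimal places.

Only the 6 blocks with intensity above φ contribute runoff: 1.7, 1.5, 1.2, 0.8, 1.1, 1 in/h.
Σ(I−φ)·Δt = d  ⇒  (1.7+1.5+1.2+0.8+1.1+1 − 6φ)·1 = 4.42
φ = (7.300 − 4.42/1) / 6 = 0.48 in/h.

φ ≈ 0.48 in/h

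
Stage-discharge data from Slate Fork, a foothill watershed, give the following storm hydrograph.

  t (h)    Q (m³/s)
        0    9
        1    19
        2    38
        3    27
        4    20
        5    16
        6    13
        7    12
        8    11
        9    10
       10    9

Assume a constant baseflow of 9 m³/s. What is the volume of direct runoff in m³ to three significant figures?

Direct-runoff ordinates (Q − Q_b): 0.0, 10.0, 29.0, 18.0, 11.0, 7.0, 4.0, 3.0, 2.0, 1.0, 0.0 m³/s.
ΣQ_DR = 85.00 m³/s.
With Δt = 1 h = 3600 s, V = ΣQ_DR · Δt = 85.00 × 3600 = 3.06 × 10^5 m³.

V ≈ 3.06 × 10^5 m³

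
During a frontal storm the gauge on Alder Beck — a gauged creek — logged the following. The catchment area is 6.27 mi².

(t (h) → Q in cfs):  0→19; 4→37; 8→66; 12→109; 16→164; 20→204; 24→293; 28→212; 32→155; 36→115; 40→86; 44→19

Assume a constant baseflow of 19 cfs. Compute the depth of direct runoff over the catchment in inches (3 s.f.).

d ≈ 1.24 in

Direct runoff: 0.0, 18.0, 47.0, 90.0, 145.0, 185.0, 274.0, 193.0, 136.0, 96.0, 67.0, 0.0 cfs; ΣQ_DR = 1251 cfs.
V = ΣQ_DR · Δt = 1251 × 14400 s = 1.801 × 10^7 ft³.
Over A = 6.27 mi², depth = V / A = 1.24 in.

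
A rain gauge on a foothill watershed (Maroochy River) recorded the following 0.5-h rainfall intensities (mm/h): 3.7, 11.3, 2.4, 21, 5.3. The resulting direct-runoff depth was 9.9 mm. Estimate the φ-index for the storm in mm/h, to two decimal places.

φ ≈ 6.25 mm/h

Only the 2 blocks with intensity above φ contribute runoff: 11.3, 21 mm/h.
Σ(I−φ)·Δt = d  ⇒  (11.3+21 − 2φ)·0.5 = 9.9
φ = (32.30 − 9.9/0.5) / 2 = 6.25 mm/h.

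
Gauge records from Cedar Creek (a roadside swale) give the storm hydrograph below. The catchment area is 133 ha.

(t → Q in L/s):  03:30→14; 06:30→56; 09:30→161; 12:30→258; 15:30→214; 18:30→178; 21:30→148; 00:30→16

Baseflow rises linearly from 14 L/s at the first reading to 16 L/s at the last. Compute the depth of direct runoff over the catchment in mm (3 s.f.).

Direct runoff: 0.00, 41.71, 146.43, 243.14, 198.86, 162.57, 132.29, 0.00 L/s; ΣQ_DR = 925.0 L/s.
V = ΣQ_DR · Δt = 925.0 × 10800 s = 9.990 × 10^6 L.
Over A = 133 ha, depth = V / A = 7.51 mm.

d ≈ 7.51 mm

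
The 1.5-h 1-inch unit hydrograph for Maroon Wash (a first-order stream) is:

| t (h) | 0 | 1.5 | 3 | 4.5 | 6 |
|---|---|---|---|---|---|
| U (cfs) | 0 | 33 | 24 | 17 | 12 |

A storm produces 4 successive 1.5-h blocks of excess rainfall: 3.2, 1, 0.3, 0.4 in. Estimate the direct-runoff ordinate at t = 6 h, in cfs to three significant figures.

By discrete convolution, Q_j = Σ (P_i / 1 in) · U_{j−i}.
At t = 6 h (j=4): Q = (3.2/1)·12 + (1/1)·17 + (0.3/1)·24 + (0.4/1)·33 = 75.8 cfs.

Q ≈ 75.8 cfs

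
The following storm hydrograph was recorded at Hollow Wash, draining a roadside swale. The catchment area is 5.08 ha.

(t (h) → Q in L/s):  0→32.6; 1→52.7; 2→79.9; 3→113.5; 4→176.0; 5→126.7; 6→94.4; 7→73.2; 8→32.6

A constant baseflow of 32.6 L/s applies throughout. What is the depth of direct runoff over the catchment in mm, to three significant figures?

d ≈ 34.6 mm

Direct runoff: 0.0, 20.1, 47.3, 80.9, 143.4, 94.1, 61.8, 40.6, 0.0 L/s; ΣQ_DR = 488.2 L/s.
V = ΣQ_DR · Δt = 488.2 × 3600 s = 1.758 × 10^6 L.
Over A = 5.08 ha, depth = V / A = 34.6 mm.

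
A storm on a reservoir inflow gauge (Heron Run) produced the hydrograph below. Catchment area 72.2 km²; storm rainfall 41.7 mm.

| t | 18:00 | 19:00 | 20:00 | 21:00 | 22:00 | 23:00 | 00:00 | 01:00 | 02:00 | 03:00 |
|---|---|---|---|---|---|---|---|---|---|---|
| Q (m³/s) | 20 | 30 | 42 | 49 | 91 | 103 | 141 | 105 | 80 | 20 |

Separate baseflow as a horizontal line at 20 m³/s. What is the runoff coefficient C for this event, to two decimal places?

ΣQ_DR = 481.0 m³/s; V = ΣQ_DR·Δt = 1.732 × 10^6 m³.
Runoff depth d = V / A = 23.98 mm.
C = d / P = 23.98 / 41.7 = 0.58.

C ≈ 0.58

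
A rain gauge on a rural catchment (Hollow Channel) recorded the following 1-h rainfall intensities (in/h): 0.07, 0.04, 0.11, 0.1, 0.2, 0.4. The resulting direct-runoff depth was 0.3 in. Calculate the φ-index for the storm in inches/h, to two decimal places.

φ ≈ 0.15 in/h

Only the 2 blocks with intensity above φ contribute runoff: 0.2, 0.4 in/h.
Σ(I−φ)·Δt = d  ⇒  (0.2+0.4 − 2φ)·1 = 0.3
φ = (0.6000 − 0.3/1) / 2 = 0.15 in/h.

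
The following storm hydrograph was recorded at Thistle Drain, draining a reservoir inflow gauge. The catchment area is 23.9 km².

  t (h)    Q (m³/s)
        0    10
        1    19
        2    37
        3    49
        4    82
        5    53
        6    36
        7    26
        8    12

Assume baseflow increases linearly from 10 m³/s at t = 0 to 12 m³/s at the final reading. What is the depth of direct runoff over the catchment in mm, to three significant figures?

Direct runoff: 0.00, 8.75, 26.50, 38.25, 71.00, 41.75, 24.50, 14.25, 0.00 m³/s; ΣQ_DR = 225.0 m³/s.
V = ΣQ_DR · Δt = 225.0 × 3600 s = 8.100 × 10^5 m³.
Over A = 23.9 km², depth = V / A = 33.9 mm.

d ≈ 33.9 mm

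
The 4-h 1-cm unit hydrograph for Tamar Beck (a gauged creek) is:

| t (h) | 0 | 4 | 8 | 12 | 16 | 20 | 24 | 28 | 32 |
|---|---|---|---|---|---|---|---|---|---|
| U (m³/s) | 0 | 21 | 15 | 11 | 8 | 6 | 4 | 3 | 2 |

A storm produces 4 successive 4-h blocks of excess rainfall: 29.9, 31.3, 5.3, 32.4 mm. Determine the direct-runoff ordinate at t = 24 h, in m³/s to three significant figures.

Q ≈ 70.6 m³/s

By discrete convolution, Q_j = Σ (P_i / 10 mm) · U_{j−i}.
At t = 24 h (j=6): Q = (29.9/10)·4 + (31.3/10)·6 + (5.3/10)·8 + (32.4/10)·11 = 70.6 m³/s.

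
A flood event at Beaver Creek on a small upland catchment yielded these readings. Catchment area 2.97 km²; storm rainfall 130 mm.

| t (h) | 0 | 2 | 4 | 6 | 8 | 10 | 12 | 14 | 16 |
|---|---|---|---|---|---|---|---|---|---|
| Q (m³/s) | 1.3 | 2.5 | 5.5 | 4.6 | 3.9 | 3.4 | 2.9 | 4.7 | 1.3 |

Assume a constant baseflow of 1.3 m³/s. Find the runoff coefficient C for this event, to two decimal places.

C ≈ 0.34

ΣQ_DR = 18.40 m³/s; V = ΣQ_DR·Δt = 1.325 × 10^5 m³.
Runoff depth d = V / A = 44.61 mm.
C = d / P = 44.61 / 130 = 0.34.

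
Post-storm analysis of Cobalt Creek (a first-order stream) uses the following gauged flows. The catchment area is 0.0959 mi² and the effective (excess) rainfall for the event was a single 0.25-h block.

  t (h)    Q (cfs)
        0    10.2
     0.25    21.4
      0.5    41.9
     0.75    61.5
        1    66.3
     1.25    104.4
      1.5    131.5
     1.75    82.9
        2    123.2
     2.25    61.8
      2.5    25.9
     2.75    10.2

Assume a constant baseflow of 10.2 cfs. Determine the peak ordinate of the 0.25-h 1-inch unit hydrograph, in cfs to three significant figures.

U_p ≈ 48.5 cfs

Direct runoff: 0.0, 11.2, 31.7, 51.3, 56.1, 94.2, 121.3, 72.7, 113.0, 51.6, 15.7, 0.0 cfs; ΣQ_DR = 618.8 cfs, peak = 121.3 cfs.
Runoff depth d = ΣQ_DR·Δt / A = 618.8 × 900 / (0.0959 mi²) = 2.500 in.
The 1-inch UH is the DRH scaled by (1 in)/d, so U_p = 121.3 × 1/2.500 = 48.5 cfs.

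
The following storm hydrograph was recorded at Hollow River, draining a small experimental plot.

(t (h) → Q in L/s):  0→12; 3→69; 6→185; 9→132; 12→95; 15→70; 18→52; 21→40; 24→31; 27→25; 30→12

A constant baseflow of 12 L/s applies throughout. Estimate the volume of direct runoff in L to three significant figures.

Direct-runoff ordinates (Q − Q_b): 0.0, 57.0, 173.0, 120.0, 83.0, 58.0, 40.0, 28.0, 19.0, 13.0, 0.0 L/s.
ΣQ_DR = 591.0 L/s.
With Δt = 3 h = 10800 s, V = ΣQ_DR · Δt = 591.0 × 10800 = 6.38 × 10^6 L.

V ≈ 6.38 × 10^6 L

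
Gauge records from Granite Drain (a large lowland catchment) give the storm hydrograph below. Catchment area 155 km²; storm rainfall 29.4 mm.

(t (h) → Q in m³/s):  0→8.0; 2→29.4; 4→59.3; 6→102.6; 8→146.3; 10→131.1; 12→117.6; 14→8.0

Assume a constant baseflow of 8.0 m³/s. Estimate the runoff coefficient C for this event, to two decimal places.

C ≈ 0.85

ΣQ_DR = 538.3 m³/s; V = ΣQ_DR·Δt = 3.876 × 10^6 m³.
Runoff depth d = V / A = 25.00 mm.
C = d / P = 25.00 / 29.4 = 0.85.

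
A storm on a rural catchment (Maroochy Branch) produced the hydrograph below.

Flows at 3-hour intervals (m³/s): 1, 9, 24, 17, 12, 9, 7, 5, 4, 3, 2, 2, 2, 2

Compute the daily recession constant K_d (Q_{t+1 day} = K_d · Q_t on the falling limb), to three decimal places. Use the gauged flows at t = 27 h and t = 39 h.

Between t = 27 h and t = 39 h the flow falls from 3 to 2 m³/s over 4×3 h = 12 h.
Per-interval ratio K = (2/3)^(1/4) = 0.9036; K_d = K^(24/3) = 0.444.

K_d ≈ 0.444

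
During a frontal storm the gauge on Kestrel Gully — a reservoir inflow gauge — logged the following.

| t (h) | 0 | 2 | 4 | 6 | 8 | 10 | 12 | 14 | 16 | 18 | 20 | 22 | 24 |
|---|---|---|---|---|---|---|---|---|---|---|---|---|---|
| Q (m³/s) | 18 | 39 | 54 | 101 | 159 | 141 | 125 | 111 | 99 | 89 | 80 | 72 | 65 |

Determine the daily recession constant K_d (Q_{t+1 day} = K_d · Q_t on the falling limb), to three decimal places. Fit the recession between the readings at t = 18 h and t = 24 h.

K_d ≈ 0.285

Between t = 18 h and t = 24 h the flow falls from 89 to 65 m³/s over 3×2 h = 6 h.
Per-interval ratio K = (65/89)^(1/3) = 0.9005; K_d = K^(24/2) = 0.285.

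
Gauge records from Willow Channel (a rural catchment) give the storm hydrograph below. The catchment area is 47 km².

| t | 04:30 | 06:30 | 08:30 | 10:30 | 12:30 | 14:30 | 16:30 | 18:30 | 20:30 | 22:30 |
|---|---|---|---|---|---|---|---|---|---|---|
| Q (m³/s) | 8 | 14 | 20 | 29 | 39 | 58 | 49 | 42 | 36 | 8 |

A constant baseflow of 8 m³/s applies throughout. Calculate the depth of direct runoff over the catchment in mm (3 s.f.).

Direct runoff: 0.0, 6.0, 12.0, 21.0, 31.0, 50.0, 41.0, 34.0, 28.0, 0.0 m³/s; ΣQ_DR = 223.0 m³/s.
V = ΣQ_DR · Δt = 223.0 × 7200 s = 1.606 × 10^6 m³.
Over A = 47 km², depth = V / A = 34.2 mm.

d ≈ 34.2 mm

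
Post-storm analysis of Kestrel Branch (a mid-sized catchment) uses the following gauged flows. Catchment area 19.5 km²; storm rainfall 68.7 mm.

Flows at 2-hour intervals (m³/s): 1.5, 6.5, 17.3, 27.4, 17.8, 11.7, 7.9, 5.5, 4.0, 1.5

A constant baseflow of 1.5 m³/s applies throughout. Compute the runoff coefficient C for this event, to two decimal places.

C ≈ 0.46

ΣQ_DR = 86.10 m³/s; V = ΣQ_DR·Δt = 6.199 × 10^5 m³.
Runoff depth d = V / A = 31.79 mm.
C = d / P = 31.79 / 68.7 = 0.46.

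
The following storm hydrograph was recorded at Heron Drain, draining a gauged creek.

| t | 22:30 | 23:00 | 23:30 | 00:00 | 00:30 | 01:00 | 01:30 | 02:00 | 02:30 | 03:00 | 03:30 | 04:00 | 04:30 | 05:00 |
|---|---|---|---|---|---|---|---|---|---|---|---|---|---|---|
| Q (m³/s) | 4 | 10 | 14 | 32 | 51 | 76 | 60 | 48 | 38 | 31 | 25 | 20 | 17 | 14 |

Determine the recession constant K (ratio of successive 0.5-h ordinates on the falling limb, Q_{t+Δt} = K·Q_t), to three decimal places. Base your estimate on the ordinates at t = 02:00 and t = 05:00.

Using the recession-limb readings at t = 02:00 and t = 05:00: Q falls from 48 to 14 m³/s over 6 intervals.
K = (Q₂/Q₁)^(1/6) = (14/48)^(1/6) = 0.814.

K ≈ 0.814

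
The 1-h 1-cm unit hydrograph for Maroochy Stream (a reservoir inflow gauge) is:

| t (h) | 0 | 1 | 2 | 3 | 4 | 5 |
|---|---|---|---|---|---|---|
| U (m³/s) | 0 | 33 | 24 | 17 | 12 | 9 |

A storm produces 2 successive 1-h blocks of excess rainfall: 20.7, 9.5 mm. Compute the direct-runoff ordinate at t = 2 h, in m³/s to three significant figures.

Q ≈ 81.0 m³/s

By discrete convolution, Q_j = Σ (P_i / 10 mm) · U_{j−i}.
At t = 2 h (j=2): Q = (20.7/10)·24 + (9.5/10)·33 = 81.0 m³/s.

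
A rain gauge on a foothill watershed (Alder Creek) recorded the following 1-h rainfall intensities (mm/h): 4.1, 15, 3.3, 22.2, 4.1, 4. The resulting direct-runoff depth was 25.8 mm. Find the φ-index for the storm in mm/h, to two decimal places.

Only the 2 blocks with intensity above φ contribute runoff: 15, 22.2 mm/h.
Σ(I−φ)·Δt = d  ⇒  (15+22.2 − 2φ)·1 = 25.8
φ = (37.20 − 25.8/1) / 2 = 5.70 mm/h.

φ ≈ 5.70 mm/h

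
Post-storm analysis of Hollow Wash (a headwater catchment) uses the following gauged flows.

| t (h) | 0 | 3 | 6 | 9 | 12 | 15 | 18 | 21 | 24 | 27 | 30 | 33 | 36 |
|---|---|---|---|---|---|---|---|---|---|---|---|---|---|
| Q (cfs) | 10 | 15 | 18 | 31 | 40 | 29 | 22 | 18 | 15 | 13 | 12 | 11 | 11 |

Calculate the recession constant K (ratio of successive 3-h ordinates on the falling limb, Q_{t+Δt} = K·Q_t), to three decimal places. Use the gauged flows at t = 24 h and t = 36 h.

K ≈ 0.925

Using the recession-limb readings at t = 24 h and t = 36 h: Q falls from 15 to 11 cfs over 4 intervals.
K = (Q₂/Q₁)^(1/4) = (11/15)^(1/4) = 0.925.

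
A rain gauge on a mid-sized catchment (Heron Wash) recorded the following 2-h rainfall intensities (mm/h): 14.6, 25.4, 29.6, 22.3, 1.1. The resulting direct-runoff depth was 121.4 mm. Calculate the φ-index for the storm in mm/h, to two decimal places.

φ ≈ 7.80 mm/h

Only the 4 blocks with intensity above φ contribute runoff: 14.6, 25.4, 29.6, 22.3 mm/h.
Σ(I−φ)·Δt = d  ⇒  (14.6+25.4+29.6+22.3 − 4φ)·2 = 121.4
φ = (91.90 − 121.4/2) / 4 = 7.80 mm/h.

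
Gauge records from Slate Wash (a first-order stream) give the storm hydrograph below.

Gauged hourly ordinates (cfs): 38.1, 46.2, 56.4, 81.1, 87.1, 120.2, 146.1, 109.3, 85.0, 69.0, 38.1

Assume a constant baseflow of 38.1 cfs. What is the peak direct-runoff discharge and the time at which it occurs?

Subtracting baseflow gives direct-runoff ordinates: 0.0, 8.1, 18.3, 43.0, 49.0, 82.1, 108.0, 71.2, 46.9, 30.9, 0.0 cfs.
The maximum is 108.0 cfs, occurring at the reading for t = 6 h.

Q_p = 108.0 cfs at t = 6 h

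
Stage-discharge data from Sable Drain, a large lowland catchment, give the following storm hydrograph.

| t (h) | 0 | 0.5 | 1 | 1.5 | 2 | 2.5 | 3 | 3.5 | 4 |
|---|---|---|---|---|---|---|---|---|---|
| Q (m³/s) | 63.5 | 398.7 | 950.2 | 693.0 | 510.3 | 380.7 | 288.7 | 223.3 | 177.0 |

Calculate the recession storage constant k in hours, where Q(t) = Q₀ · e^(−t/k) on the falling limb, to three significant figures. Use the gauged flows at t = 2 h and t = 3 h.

On the falling limb, Q drops from 510.3 to 288.7 m³/s between t = 2 h and t = 3 h (Δt = 1 h).
k = −Δt / ln(Q₂/Q₁) = −1 / ln(288.7/510.3) = 1.76 h.

k ≈ 1.76 h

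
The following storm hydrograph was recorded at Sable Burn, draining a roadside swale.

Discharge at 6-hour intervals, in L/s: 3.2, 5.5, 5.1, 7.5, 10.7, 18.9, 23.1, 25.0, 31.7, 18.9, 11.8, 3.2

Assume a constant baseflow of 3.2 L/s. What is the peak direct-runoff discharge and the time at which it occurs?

Q_p = 28.5 L/s at t = 48 h

Subtracting baseflow gives direct-runoff ordinates: 0.0, 2.3, 1.9, 4.3, 7.5, 15.7, 19.9, 21.8, 28.5, 15.7, 8.6, 0.0 L/s.
The maximum is 28.5 L/s, occurring at the reading for t = 48 h.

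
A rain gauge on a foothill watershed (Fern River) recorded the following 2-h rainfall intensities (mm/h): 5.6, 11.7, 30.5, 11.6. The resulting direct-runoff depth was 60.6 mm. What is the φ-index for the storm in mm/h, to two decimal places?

Only the 3 blocks with intensity above φ contribute runoff: 11.7, 30.5, 11.6 mm/h.
Σ(I−φ)·Δt = d  ⇒  (11.7+30.5+11.6 − 3φ)·2 = 60.6
φ = (53.80 − 60.6/2) / 3 = 7.83 mm/h.

φ ≈ 7.83 mm/h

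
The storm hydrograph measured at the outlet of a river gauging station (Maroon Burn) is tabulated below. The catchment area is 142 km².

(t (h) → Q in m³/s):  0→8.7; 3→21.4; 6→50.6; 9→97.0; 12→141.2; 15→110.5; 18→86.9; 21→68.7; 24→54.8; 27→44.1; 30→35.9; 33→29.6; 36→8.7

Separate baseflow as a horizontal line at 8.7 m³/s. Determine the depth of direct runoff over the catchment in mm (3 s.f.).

d ≈ 49.1 mm

Direct runoff: 0.0, 12.7, 41.9, 88.3, 132.5, 101.8, 78.2, 60.0, 46.1, 35.4, 27.2, 20.9, 0.0 m³/s; ΣQ_DR = 645.0 m³/s.
V = ΣQ_DR · Δt = 645.0 × 10800 s = 6.966 × 10^6 m³.
Over A = 142 km², depth = V / A = 49.1 mm.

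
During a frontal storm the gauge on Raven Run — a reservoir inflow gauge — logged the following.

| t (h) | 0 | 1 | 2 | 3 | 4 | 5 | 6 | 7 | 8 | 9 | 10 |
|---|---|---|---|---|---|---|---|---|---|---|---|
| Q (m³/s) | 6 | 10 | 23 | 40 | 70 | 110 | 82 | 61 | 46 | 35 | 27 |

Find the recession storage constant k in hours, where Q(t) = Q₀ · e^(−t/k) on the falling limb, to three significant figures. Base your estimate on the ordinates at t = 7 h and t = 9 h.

On the falling limb, Q drops from 61 to 35 m³/s between t = 7 h and t = 9 h (Δt = 2 h).
k = −Δt / ln(Q₂/Q₁) = −2 / ln(35/61) = 3.60 h.

k ≈ 3.60 h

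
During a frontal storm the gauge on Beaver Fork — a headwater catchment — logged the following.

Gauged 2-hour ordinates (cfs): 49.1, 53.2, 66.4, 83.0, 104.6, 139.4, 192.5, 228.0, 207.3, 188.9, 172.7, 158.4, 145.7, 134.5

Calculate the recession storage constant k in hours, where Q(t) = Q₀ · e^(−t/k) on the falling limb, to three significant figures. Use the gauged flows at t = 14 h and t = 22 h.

On the falling limb, Q drops from 228.0 to 158.4 cfs between t = 14 h and t = 22 h (Δt = 8 h).
k = −Δt / ln(Q₂/Q₁) = −8 / ln(158.4/228.0) = 22.0 h.

k ≈ 22.0 h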